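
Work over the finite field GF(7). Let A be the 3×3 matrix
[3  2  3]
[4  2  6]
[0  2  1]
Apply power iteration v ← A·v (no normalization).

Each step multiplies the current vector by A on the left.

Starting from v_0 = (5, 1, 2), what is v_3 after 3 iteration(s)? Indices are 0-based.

v_3 = (2, 3, 6)

v_0 = (5, 1, 2).
v_1 = A·v_0 = (2, 6, 4).
v_2 = A·v_1 = (2, 2, 2).
v_3 = A·v_2 = (2, 3, 6).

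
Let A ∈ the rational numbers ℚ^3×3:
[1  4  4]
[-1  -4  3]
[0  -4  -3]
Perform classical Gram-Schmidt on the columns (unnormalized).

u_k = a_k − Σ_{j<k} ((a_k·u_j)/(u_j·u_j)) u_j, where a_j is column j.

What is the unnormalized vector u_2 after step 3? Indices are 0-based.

Step 1: u_0 = a_0 = (1, -1, 0).
Step 2: u_1 = a_1 − (4)·u_0 = (0, 0, -4).
Step 3: u_2 = a_2 − (1/2)·u_0 − (3/4)·u_1 = (7/2, 7/2, 0).

u_2 = (7/2, 7/2, 0)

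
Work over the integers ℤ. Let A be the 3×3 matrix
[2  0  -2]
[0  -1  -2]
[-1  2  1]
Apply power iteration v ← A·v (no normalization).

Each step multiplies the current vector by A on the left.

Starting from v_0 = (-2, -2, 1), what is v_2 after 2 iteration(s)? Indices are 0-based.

v_2 = (-10, 2, 5)

v_0 = (-2, -2, 1).
v_1 = A·v_0 = (-6, 0, -1).
v_2 = A·v_1 = (-10, 2, 5).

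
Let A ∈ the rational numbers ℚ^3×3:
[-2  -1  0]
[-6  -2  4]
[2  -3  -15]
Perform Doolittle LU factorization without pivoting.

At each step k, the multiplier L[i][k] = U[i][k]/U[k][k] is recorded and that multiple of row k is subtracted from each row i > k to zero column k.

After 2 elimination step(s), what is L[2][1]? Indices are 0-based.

L[2][1] = -4

k=0: U[0][0]=-2
  eliminate (1,0): mult=3, new row 1: (0, 1, 4); set L[1][0]=3
  eliminate (2,0): mult=-1, new row 2: (0, -4, -15); set L[2][0]=-1
k=1: U[1][1]=1
  eliminate (2,1): mult=-4, new row 2: (0, 0, 1); set L[2][1]=-4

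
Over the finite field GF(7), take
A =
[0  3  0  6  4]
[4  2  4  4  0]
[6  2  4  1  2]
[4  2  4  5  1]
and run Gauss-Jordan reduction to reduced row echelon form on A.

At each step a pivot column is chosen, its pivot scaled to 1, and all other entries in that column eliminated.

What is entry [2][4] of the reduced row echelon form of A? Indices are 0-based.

M[2][4] = 5

pivot(0,0): swap R0↔R1
pivot(0,0)=4: scale R0 → (1, 4, 1, 1, 0)
  clear (2,0): R2 −= (6)R0 → (0, 6, 5, 2, 2)
  clear (3,0): R3 −= (4)R0 → (0, 0, 0, 1, 1)
pivot(1,1)=3: scale R1 → (0, 1, 0, 2, 6)
  clear (0,1): R0 −= (4)R1 → (1, 0, 1, 0, 4)
  clear (2,1): R2 −= (6)R1 → (0, 0, 5, 4, 1)
pivot(2,2)=5: scale R2 → (0, 0, 1, 5, 3)
  clear (0,2): R0 −= (1)R2 → (1, 0, 0, 2, 1)
pivot(3,3)=1: scale R3 → (0, 0, 0, 1, 1)
  clear (0,3): R0 −= (2)R3 → (1, 0, 0, 0, 6)
  clear (1,3): R1 −= (2)R3 → (0, 1, 0, 0, 4)
  clear (2,3): R2 −= (5)R3 → (0, 0, 1, 0, 5)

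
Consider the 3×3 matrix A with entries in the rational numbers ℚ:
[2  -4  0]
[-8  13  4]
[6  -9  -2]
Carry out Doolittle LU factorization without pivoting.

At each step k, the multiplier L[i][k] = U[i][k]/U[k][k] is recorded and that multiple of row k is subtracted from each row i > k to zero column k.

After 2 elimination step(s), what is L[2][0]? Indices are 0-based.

Step 1: pivot at (0,0) is 2.
  row1 ← row1 − (-4)·row0  ⇒  L[1][0]=-4, U row1=(0, -3, 4)
  row2 ← row2 − (3)·row0  ⇒  L[2][0]=3, U row2=(0, 3, -2)
Step 2: pivot at (1,1) is -3.
  row2 ← row2 − (-1)·row1  ⇒  L[2][1]=-1, U row2=(0, 0, 2)

L[2][0] = 3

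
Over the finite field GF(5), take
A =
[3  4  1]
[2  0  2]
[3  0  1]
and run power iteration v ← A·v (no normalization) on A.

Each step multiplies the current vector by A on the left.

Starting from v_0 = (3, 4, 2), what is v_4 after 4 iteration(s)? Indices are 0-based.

v_0 = (3, 4, 2).
v_1 = A·v_0 = (2, 0, 1).
v_2 = A·v_1 = (2, 1, 2).
v_3 = A·v_2 = (2, 3, 3).
v_4 = A·v_3 = (1, 0, 4).

v_4 = (1, 0, 4)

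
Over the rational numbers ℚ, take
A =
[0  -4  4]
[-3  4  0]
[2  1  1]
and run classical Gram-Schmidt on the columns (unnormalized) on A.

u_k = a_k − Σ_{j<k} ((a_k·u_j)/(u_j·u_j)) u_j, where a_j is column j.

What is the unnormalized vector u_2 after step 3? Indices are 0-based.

Step 1: u_0 = a_0 = (0, -3, 2).
Step 2: u_1 = a_1 − (-10/13)·u_0 = (-4, 22/13, 33/13).
Step 3: u_2 = a_2 − (2/13)·u_0 − (-25/47)·u_1 = (88/47, 64/47, 96/47).

u_2 = (88/47, 64/47, 96/47)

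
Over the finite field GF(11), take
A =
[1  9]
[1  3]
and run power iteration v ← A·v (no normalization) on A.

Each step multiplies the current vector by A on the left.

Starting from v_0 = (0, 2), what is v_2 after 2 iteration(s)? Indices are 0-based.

v_0 = (0, 2).
v_1 = A·v_0 = (7, 6).
v_2 = A·v_1 = (6, 3).

v_2 = (6, 3)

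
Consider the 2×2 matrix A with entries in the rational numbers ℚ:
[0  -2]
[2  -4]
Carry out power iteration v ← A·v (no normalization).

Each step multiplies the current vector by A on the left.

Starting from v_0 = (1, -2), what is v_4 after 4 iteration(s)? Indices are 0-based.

v_0 = (1, -2).
v_1 = A·v_0 = (4, 10).
v_2 = A·v_1 = (-20, -32).
v_3 = A·v_2 = (64, 88).
v_4 = A·v_3 = (-176, -224).

v_4 = (-176, -224)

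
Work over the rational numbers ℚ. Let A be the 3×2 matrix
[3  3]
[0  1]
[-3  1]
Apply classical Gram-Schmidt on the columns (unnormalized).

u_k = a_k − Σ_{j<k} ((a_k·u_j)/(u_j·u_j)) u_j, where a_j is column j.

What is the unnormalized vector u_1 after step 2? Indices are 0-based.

Step 1: u_0 = a_0 = (3, 0, -3).
Step 2: u_1 = a_1 − (1/3)·u_0 = (2, 1, 2).

u_1 = (2, 1, 2)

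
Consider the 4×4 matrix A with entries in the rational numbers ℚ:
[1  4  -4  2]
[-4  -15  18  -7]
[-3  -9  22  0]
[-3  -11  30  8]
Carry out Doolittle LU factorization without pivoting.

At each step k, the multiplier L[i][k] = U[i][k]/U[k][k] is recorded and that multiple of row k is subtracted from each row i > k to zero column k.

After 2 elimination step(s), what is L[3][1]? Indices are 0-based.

k=0: U[0][0]=1
  eliminate (1,0): mult=-4, new row 1: (0, 1, 2, 1); set L[1][0]=-4
  eliminate (2,0): mult=-3, new row 2: (0, 3, 10, 6); set L[2][0]=-3
  eliminate (3,0): mult=-3, new row 3: (0, 1, 18, 14); set L[3][0]=-3
k=1: U[1][1]=1
  eliminate (2,1): mult=3, new row 2: (0, 0, 4, 3); set L[2][1]=3
  eliminate (3,1): mult=1, new row 3: (0, 0, 16, 13); set L[3][1]=1

L[3][1] = 1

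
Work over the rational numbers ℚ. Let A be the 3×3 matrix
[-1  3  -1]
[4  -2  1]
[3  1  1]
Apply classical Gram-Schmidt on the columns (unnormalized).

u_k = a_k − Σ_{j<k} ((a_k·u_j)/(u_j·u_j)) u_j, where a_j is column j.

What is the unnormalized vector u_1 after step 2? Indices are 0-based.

Step 1: u_0 = a_0 = (-1, 4, 3).
Step 2: u_1 = a_1 − (-4/13)·u_0 = (35/13, -10/13, 25/13).

u_1 = (35/13, -10/13, 25/13)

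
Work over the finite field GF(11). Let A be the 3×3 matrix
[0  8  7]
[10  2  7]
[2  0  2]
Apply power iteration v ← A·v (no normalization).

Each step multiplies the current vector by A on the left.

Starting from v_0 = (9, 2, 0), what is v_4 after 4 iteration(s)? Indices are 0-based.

v_0 = (9, 2, 0).
v_1 = A·v_0 = (5, 6, 7).
v_2 = A·v_1 = (9, 1, 2).
v_3 = A·v_2 = (0, 7, 0).
v_4 = A·v_3 = (1, 3, 0).

v_4 = (1, 3, 0)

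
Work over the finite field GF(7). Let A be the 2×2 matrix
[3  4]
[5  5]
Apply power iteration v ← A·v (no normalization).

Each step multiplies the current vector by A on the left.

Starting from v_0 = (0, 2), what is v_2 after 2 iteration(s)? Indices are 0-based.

v_2 = (1, 6)

v_0 = (0, 2).
v_1 = A·v_0 = (1, 3).
v_2 = A·v_1 = (1, 6).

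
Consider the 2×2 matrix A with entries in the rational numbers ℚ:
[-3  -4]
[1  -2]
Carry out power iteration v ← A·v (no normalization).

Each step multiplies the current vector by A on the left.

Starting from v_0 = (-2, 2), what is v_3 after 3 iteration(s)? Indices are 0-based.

v_0 = (-2, 2).
v_1 = A·v_0 = (-2, -6).
v_2 = A·v_1 = (30, 10).
v_3 = A·v_2 = (-130, 10).

v_3 = (-130, 10)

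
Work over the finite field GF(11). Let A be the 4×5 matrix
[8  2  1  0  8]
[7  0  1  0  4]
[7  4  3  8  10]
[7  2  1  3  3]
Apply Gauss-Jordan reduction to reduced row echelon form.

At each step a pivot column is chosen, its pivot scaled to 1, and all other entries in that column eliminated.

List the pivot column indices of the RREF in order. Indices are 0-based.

pivot columns: 0, 1, 2, 3

step 1: normalize row 0 (÷8) = (1, 3, 7, 0, 1)
  row 1: subtract 7×row0 = (0, 1, 7, 0, 8)
  row 2: subtract 7×row0 = (0, 5, 9, 8, 3)
  row 3: subtract 7×row0 = (0, 3, 7, 3, 7)
step 2: normalize row 1 (÷1) = (0, 1, 7, 0, 8)
  row 0: subtract 3×row1 = (1, 0, 8, 0, 10)
  row 2: subtract 5×row1 = (0, 0, 7, 8, 7)
  row 3: subtract 3×row1 = (0, 0, 8, 3, 5)
step 3: normalize row 2 (÷7) = (0, 0, 1, 9, 1)
  row 0: subtract 8×row2 = (1, 0, 0, 5, 2)
  row 1: subtract 7×row2 = (0, 1, 0, 3, 1)
  row 3: subtract 8×row2 = (0, 0, 0, 8, 8)
step 4: normalize row 3 (÷8) = (0, 0, 0, 1, 1)
  row 0: subtract 5×row3 = (1, 0, 0, 0, 8)
  row 1: subtract 3×row3 = (0, 1, 0, 0, 9)
  row 2: subtract 9×row3 = (0, 0, 1, 0, 3)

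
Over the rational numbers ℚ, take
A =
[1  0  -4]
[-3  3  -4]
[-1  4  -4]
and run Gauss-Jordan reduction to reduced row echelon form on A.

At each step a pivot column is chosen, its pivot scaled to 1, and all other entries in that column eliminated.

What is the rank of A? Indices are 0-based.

rank = 3

pivot(0,0)=1: scale R0 → (1, 0, -4)
  clear (1,0): R1 −= (-3)R0 → (0, 3, -16)
  clear (2,0): R2 −= (-1)R0 → (0, 4, -8)
pivot(1,1)=3: scale R1 → (0, 1, -16/3)
  clear (2,1): R2 −= (4)R1 → (0, 0, 40/3)
pivot(2,2)=40/3: scale R2 → (0, 0, 1)
  clear (0,2): R0 −= (-4)R2 → (1, 0, 0)
  clear (1,2): R1 −= (-16/3)R2 → (0, 1, 0)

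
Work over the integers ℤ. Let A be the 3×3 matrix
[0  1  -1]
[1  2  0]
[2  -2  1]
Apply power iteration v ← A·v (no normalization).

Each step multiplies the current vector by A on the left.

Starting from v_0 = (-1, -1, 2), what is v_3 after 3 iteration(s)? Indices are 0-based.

v_3 = (-11, -23, 10)

v_0 = (-1, -1, 2).
v_1 = A·v_0 = (-3, -3, 2).
v_2 = A·v_1 = (-5, -9, 2).
v_3 = A·v_2 = (-11, -23, 10).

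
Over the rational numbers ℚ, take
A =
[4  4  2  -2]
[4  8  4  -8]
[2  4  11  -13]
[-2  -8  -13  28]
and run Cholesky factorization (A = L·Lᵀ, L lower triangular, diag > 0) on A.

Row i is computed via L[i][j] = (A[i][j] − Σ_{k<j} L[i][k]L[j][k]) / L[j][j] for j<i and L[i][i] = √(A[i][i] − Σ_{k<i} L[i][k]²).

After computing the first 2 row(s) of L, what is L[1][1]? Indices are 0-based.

L[1][1] = 2

Step 1: L[0][0] = √(4) = 2.
  L[1][0] = (4) / L[0][0] = 2.
Step 2: L[1][1] = √(4) = 2.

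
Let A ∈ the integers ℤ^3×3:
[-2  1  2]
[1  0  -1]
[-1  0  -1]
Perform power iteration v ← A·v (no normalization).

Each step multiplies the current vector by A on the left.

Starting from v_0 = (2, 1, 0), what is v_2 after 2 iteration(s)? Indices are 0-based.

v_2 = (4, -1, 5)

v_0 = (2, 1, 0).
v_1 = A·v_0 = (-3, 2, -2).
v_2 = A·v_1 = (4, -1, 5).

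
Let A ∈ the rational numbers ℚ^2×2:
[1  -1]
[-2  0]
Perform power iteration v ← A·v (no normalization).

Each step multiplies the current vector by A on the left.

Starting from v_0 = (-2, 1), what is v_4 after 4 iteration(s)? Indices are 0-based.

v_0 = (-2, 1).
v_1 = A·v_0 = (-3, 4).
v_2 = A·v_1 = (-7, 6).
v_3 = A·v_2 = (-13, 14).
v_4 = A·v_3 = (-27, 26).

v_4 = (-27, 26)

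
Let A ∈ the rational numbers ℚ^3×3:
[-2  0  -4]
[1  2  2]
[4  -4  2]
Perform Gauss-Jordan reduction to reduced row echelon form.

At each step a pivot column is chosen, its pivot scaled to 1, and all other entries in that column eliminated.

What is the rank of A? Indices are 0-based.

rank = 3

[1] R0 /= -2  ⇒  (1, 0, 2)
     R1 -= 1·R0  ⇒  (0, 2, 0)
     R2 -= 4·R0  ⇒  (0, -4, -6)
[2] R1 /= 2  ⇒  (0, 1, 0)
     R2 -= -4·R1  ⇒  (0, 0, -6)
[3] R2 /= -6  ⇒  (0, 0, 1)
     R0 -= 2·R2  ⇒  (1, 0, 0)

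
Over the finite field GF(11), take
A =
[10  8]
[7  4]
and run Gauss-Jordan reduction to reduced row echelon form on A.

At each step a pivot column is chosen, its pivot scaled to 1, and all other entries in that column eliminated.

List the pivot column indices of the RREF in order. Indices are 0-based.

pivot columns: 0, 1

[1] R0 /= 10  ⇒  (1, 3)
     R1 -= 7·R0  ⇒  (0, 5)
[2] R1 /= 5  ⇒  (0, 1)
     R0 -= 3·R1  ⇒  (1, 0)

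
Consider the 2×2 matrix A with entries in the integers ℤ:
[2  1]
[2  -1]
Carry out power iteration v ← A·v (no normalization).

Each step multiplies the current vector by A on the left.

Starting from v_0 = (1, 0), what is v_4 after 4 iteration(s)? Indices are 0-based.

v_4 = (38, 18)

v_0 = (1, 0).
v_1 = A·v_0 = (2, 2).
v_2 = A·v_1 = (6, 2).
v_3 = A·v_2 = (14, 10).
v_4 = A·v_3 = (38, 18).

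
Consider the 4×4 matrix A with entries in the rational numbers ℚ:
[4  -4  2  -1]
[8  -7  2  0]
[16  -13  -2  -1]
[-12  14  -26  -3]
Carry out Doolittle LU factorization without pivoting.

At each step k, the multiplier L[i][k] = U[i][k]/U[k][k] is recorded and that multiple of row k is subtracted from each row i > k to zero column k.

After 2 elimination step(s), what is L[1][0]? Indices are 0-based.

L[1][0] = 2

k=0: U[0][0]=4
  eliminate (1,0): mult=2, new row 1: (0, 1, -2, 2); set L[1][0]=2
  eliminate (2,0): mult=4, new row 2: (0, 3, -10, 3); set L[2][0]=4
  eliminate (3,0): mult=-3, new row 3: (0, 2, -20, -6); set L[3][0]=-3
k=1: U[1][1]=1
  eliminate (2,1): mult=3, new row 2: (0, 0, -4, -3); set L[2][1]=3
  eliminate (3,1): mult=2, new row 3: (0, 0, -16, -10); set L[3][1]=2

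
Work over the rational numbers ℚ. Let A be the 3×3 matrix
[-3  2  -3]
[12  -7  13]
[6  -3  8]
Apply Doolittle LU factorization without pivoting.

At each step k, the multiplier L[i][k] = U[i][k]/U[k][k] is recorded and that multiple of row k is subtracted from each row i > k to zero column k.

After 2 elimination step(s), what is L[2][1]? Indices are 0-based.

L[2][1] = 1

k=0: U[0][0]=-3
  eliminate (1,0): mult=-4, new row 1: (0, 1, 1); set L[1][0]=-4
  eliminate (2,0): mult=-2, new row 2: (0, 1, 2); set L[2][0]=-2
k=1: U[1][1]=1
  eliminate (2,1): mult=1, new row 2: (0, 0, 1); set L[2][1]=1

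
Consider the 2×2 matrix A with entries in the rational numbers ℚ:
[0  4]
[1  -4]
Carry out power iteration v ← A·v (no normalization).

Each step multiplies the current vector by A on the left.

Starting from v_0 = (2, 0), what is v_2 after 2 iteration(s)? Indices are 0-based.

v_2 = (8, -8)

v_0 = (2, 0).
v_1 = A·v_0 = (0, 2).
v_2 = A·v_1 = (8, -8).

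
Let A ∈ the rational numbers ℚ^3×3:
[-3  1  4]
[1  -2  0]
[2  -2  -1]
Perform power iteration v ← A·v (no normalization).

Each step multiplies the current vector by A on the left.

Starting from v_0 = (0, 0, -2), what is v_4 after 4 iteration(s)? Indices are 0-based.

v_0 = (0, 0, -2).
v_1 = A·v_0 = (-8, 0, 2).
v_2 = A·v_1 = (32, -8, -18).
v_3 = A·v_2 = (-176, 48, 98).
v_4 = A·v_3 = (968, -272, -546).

v_4 = (968, -272, -546)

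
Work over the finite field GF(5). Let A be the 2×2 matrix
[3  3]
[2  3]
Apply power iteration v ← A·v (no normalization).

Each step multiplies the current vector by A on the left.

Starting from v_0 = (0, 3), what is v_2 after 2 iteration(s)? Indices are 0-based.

v_0 = (0, 3).
v_1 = A·v_0 = (4, 4).
v_2 = A·v_1 = (4, 0).

v_2 = (4, 0)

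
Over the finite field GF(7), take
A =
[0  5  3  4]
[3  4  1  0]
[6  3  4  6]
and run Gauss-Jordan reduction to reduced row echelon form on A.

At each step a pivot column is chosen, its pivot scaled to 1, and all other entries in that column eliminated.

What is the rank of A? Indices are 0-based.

[1] R0 <-> R1
[1] R0 /= 3  ⇒  (1, 6, 5, 0)
     R2 -= 6·R0  ⇒  (0, 2, 2, 6)
[2] R1 /= 5  ⇒  (0, 1, 2, 5)
     R0 -= 6·R1  ⇒  (1, 0, 0, 5)
     R2 -= 2·R1  ⇒  (0, 0, 5, 3)
[3] R2 /= 5  ⇒  (0, 0, 1, 2)
     R1 -= 2·R2  ⇒  (0, 1, 0, 1)

rank = 3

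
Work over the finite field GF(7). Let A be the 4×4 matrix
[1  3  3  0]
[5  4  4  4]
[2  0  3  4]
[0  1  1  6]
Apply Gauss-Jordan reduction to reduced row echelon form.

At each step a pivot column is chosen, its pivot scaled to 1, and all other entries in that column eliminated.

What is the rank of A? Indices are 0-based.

rank = 3

pivot(0,0)=1: scale R0 → (1, 3, 3, 0)
  clear (1,0): R1 −= (5)R0 → (0, 3, 3, 4)
  clear (2,0): R2 −= (2)R0 → (0, 1, 4, 4)
pivot(1,1)=3: scale R1 → (0, 1, 1, 6)
  clear (0,1): R0 −= (3)R1 → (1, 0, 0, 3)
  clear (2,1): R2 −= (1)R1 → (0, 0, 3, 5)
  clear (3,1): R3 −= (1)R1 → (0, 0, 0, 0)
pivot(2,2)=3: scale R2 → (0, 0, 1, 4)
  clear (1,2): R1 −= (1)R2 → (0, 1, 0, 2)
col 3: no nonzero at/below row 3; advance.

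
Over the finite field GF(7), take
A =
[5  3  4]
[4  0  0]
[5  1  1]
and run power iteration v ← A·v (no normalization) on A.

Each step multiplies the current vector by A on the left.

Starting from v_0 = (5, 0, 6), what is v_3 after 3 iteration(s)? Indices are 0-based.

v_3 = (4, 1, 5)

v_0 = (5, 0, 6).
v_1 = A·v_0 = (0, 6, 3).
v_2 = A·v_1 = (2, 0, 2).
v_3 = A·v_2 = (4, 1, 5).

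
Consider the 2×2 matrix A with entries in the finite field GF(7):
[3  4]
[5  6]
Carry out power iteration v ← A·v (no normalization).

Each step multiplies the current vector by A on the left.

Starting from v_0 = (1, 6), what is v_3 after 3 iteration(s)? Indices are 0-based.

v_3 = (5, 4)

v_0 = (1, 6).
v_1 = A·v_0 = (6, 6).
v_2 = A·v_1 = (0, 3).
v_3 = A·v_2 = (5, 4).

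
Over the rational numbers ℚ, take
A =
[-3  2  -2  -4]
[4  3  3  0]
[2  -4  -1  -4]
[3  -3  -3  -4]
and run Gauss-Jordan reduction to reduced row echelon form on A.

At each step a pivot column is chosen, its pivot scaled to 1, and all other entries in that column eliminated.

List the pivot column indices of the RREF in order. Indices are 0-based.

step 1: normalize row 0 (÷-3) = (1, -2/3, 2/3, 4/3)
  row 1: subtract 4×row0 = (0, 17/3, 1/3, -16/3)
  row 2: subtract 2×row0 = (0, -8/3, -7/3, -20/3)
  row 3: subtract 3×row0 = (0, -1, -5, -8)
step 2: normalize row 1 (÷17/3) = (0, 1, 1/17, -16/17)
  row 0: subtract -2/3×row1 = (1, 0, 12/17, 12/17)
  row 2: subtract -8/3×row1 = (0, 0, -37/17, -156/17)
  row 3: subtract -1×row1 = (0, 0, -84/17, -152/17)
step 3: normalize row 2 (÷-37/17) = (0, 0, 1, 156/37)
  row 0: subtract 12/17×row2 = (1, 0, 0, -84/37)
  row 1: subtract 1/17×row2 = (0, 1, 0, -44/37)
  row 3: subtract -84/17×row2 = (0, 0, 0, 440/37)
step 4: normalize row 3 (÷440/37) = (0, 0, 0, 1)
  row 0: subtract -84/37×row3 = (1, 0, 0, 0)
  row 1: subtract -44/37×row3 = (0, 1, 0, 0)
  row 2: subtract 156/37×row3 = (0, 0, 1, 0)

pivot columns: 0, 1, 2, 3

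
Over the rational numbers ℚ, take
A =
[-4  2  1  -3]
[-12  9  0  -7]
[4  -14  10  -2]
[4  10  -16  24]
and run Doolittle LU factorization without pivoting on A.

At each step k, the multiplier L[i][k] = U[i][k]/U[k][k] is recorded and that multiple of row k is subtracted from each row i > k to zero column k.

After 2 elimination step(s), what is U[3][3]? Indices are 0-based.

k=0: U[0][0]=-4
  eliminate (1,0): mult=3, new row 1: (0, 3, -3, 2); set L[1][0]=3
  eliminate (2,0): mult=-1, new row 2: (0, -12, 11, -5); set L[2][0]=-1
  eliminate (3,0): mult=-1, new row 3: (0, 12, -15, 21); set L[3][0]=-1
k=1: U[1][1]=3
  eliminate (2,1): mult=-4, new row 2: (0, 0, -1, 3); set L[2][1]=-4
  eliminate (3,1): mult=4, new row 3: (0, 0, -3, 13); set L[3][1]=4

U[3][3] = 13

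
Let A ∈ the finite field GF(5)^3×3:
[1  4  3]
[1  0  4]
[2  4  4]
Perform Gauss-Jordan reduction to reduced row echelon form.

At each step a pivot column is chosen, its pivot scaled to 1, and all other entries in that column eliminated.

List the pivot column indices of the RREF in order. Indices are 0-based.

[1] R0 /= 1  ⇒  (1, 4, 3)
     R1 -= 1·R0  ⇒  (0, 1, 1)
     R2 -= 2·R0  ⇒  (0, 1, 3)
[2] R1 /= 1  ⇒  (0, 1, 1)
     R0 -= 4·R1  ⇒  (1, 0, 4)
     R2 -= 1·R1  ⇒  (0, 0, 2)
[3] R2 /= 2  ⇒  (0, 0, 1)
     R0 -= 4·R2  ⇒  (1, 0, 0)
     R1 -= 1·R2  ⇒  (0, 1, 0)

pivot columns: 0, 1, 2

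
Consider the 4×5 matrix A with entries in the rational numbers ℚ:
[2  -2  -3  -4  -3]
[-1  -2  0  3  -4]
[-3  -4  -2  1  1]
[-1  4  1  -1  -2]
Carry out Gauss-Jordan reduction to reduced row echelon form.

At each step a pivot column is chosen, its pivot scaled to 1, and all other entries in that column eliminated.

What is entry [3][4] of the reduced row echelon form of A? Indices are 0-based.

M[3][4] = -137/26

pivot(0,0)=2: scale R0 → (1, -1, -3/2, -2, -3/2)
  clear (1,0): R1 −= (-1)R0 → (0, -3, -3/2, 1, -11/2)
  clear (2,0): R2 −= (-3)R0 → (0, -7, -13/2, -5, -7/2)
  clear (3,0): R3 −= (-1)R0 → (0, 3, -1/2, -3, -7/2)
pivot(1,1)=-3: scale R1 → (0, 1, 1/2, -1/3, 11/6)
  clear (0,1): R0 −= (-1)R1 → (1, 0, -1, -7/3, 1/3)
  clear (2,1): R2 −= (-7)R1 → (0, 0, -3, -22/3, 28/3)
  clear (3,1): R3 −= (3)R1 → (0, 0, -2, -2, -9)
pivot(2,2)=-3: scale R2 → (0, 0, 1, 22/9, -28/9)
  clear (0,2): R0 −= (-1)R2 → (1, 0, 0, 1/9, -25/9)
  clear (1,2): R1 −= (1/2)R2 → (0, 1, 0, -14/9, 61/18)
  clear (3,2): R3 −= (-2)R2 → (0, 0, 0, 26/9, -137/9)
pivot(3,3)=26/9: scale R3 → (0, 0, 0, 1, -137/26)
  clear (0,3): R0 −= (1/9)R3 → (1, 0, 0, 0, -57/26)
  clear (1,3): R1 −= (-14/9)R3 → (0, 1, 0, 0, -125/26)
  clear (2,3): R2 −= (22/9)R3 → (0, 0, 1, 0, 127/13)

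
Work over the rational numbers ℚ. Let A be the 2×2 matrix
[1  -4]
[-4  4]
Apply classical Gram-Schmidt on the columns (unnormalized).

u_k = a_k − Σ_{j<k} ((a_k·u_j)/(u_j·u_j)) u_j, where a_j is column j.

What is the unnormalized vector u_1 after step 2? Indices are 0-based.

Step 1: u_0 = a_0 = (1, -4).
Step 2: u_1 = a_1 − (-20/17)·u_0 = (-48/17, -12/17).

u_1 = (-48/17, -12/17)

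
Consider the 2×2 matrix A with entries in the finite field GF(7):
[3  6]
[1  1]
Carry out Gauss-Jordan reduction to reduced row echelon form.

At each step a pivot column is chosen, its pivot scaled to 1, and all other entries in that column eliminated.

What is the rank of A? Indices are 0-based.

pivot(0,0)=3: scale R0 → (1, 2)
  clear (1,0): R1 −= (1)R0 → (0, 6)
pivot(1,1)=6: scale R1 → (0, 1)
  clear (0,1): R0 −= (2)R1 → (1, 0)

rank = 2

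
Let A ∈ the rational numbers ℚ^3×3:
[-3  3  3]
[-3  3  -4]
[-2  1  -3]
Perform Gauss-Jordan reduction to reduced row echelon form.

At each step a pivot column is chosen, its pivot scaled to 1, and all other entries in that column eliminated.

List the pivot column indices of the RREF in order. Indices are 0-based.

pivot columns: 0, 1, 2

[1] R0 /= -3  ⇒  (1, -1, -1)
     R1 -= -3·R0  ⇒  (0, 0, -7)
     R2 -= -2·R0  ⇒  (0, -1, -5)
[2] R1 <-> R2
[2] R1 /= -1  ⇒  (0, 1, 5)
     R0 -= -1·R1  ⇒  (1, 0, 4)
[3] R2 /= -7  ⇒  (0, 0, 1)
     R0 -= 4·R2  ⇒  (1, 0, 0)
     R1 -= 5·R2  ⇒  (0, 1, 0)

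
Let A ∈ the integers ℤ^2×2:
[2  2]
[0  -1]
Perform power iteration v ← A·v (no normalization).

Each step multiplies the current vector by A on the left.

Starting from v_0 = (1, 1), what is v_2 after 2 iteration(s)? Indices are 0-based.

v_0 = (1, 1).
v_1 = A·v_0 = (4, -1).
v_2 = A·v_1 = (6, 1).

v_2 = (6, 1)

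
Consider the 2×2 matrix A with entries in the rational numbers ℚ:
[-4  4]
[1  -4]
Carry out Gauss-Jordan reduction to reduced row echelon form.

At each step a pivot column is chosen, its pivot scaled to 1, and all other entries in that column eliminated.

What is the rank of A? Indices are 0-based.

rank = 2

pivot(0,0)=-4: scale R0 → (1, -1)
  clear (1,0): R1 −= (1)R0 → (0, -3)
pivot(1,1)=-3: scale R1 → (0, 1)
  clear (0,1): R0 −= (-1)R1 → (1, 0)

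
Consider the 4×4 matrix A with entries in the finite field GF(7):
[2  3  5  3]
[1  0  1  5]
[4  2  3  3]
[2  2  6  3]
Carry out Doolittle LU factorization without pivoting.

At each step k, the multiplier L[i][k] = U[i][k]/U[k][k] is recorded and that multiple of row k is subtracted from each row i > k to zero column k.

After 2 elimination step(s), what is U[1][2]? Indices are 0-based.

k=0: U[0][0]=2
  eliminate (1,0): mult=4, new row 1: (0, 2, 2, 0); set L[1][0]=4
  eliminate (2,0): mult=2, new row 2: (0, 3, 0, 4); set L[2][0]=2
  eliminate (3,0): mult=1, new row 3: (0, 6, 1, 0); set L[3][0]=1
k=1: U[1][1]=2
  eliminate (2,1): mult=5, new row 2: (0, 0, 4, 4); set L[2][1]=5
  eliminate (3,1): mult=3, new row 3: (0, 0, 2, 0); set L[3][1]=3

U[1][2] = 2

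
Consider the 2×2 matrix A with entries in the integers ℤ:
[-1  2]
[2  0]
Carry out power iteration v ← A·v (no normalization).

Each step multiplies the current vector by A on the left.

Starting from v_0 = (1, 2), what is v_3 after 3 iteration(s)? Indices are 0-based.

v_3 = (11, 2)

v_0 = (1, 2).
v_1 = A·v_0 = (3, 2).
v_2 = A·v_1 = (1, 6).
v_3 = A·v_2 = (11, 2).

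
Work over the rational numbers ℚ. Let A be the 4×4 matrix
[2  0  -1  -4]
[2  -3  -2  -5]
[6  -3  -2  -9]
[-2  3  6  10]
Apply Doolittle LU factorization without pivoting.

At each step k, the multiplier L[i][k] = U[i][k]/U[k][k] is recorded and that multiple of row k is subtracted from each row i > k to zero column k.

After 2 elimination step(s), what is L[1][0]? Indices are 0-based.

k=0: U[0][0]=2
  eliminate (1,0): mult=1, new row 1: (0, -3, -1, -1); set L[1][0]=1
  eliminate (2,0): mult=3, new row 2: (0, -3, 1, 3); set L[2][0]=3
  eliminate (3,0): mult=-1, new row 3: (0, 3, 5, 6); set L[3][0]=-1
k=1: U[1][1]=-3
  eliminate (2,1): mult=1, new row 2: (0, 0, 2, 4); set L[2][1]=1
  eliminate (3,1): mult=-1, new row 3: (0, 0, 4, 5); set L[3][1]=-1

L[1][0] = 1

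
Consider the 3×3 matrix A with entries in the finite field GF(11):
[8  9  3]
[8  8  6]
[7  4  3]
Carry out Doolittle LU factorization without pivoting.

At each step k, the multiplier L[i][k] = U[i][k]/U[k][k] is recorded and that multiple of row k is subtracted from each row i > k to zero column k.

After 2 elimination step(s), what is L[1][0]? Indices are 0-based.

L[1][0] = 1

Step 1: pivot at (0,0) is 8.
  row1 ← row1 − (1)·row0  ⇒  L[1][0]=1, U row1=(0, 10, 3)
  row2 ← row2 − (5)·row0  ⇒  L[2][0]=5, U row2=(0, 3, 10)
Step 2: pivot at (1,1) is 10.
  row2 ← row2 − (8)·row1  ⇒  L[2][1]=8, U row2=(0, 0, 8)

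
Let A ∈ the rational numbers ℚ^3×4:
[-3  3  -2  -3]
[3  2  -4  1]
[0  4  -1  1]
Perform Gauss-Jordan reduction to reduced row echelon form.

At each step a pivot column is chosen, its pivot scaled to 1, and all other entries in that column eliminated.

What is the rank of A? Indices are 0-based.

rank = 3

pivot(0,0)=-3: scale R0 → (1, -1, 2/3, 1)
  clear (1,0): R1 −= (3)R0 → (0, 5, -6, -2)
pivot(1,1)=5: scale R1 → (0, 1, -6/5, -2/5)
  clear (0,1): R0 −= (-1)R1 → (1, 0, -8/15, 3/5)
  clear (2,1): R2 −= (4)R1 → (0, 0, 19/5, 13/5)
pivot(2,2)=19/5: scale R2 → (0, 0, 1, 13/19)
  clear (0,2): R0 −= (-8/15)R2 → (1, 0, 0, 55/57)
  clear (1,2): R1 −= (-6/5)R2 → (0, 1, 0, 8/19)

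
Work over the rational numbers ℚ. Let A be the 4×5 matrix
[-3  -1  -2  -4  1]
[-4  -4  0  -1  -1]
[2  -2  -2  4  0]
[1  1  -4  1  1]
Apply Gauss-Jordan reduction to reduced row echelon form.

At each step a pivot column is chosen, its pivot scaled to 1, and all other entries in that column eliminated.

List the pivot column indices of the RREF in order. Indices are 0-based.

pivot columns: 0, 1, 2, 3

pivot(0,0)=-3: scale R0 → (1, 1/3, 2/3, 4/3, -1/3)
  clear (1,0): R1 −= (-4)R0 → (0, -8/3, 8/3, 13/3, -7/3)
  clear (2,0): R2 −= (2)R0 → (0, -8/3, -10/3, 4/3, 2/3)
  clear (3,0): R3 −= (1)R0 → (0, 2/3, -14/3, -1/3, 4/3)
pivot(1,1)=-8/3: scale R1 → (0, 1, -1, -13/8, 7/8)
  clear (0,1): R0 −= (1/3)R1 → (1, 0, 1, 15/8, -5/8)
  clear (2,1): R2 −= (-8/3)R1 → (0, 0, -6, -3, 3)
  clear (3,1): R3 −= (2/3)R1 → (0, 0, -4, 3/4, 3/4)
pivot(2,2)=-6: scale R2 → (0, 0, 1, 1/2, -1/2)
  clear (0,2): R0 −= (1)R2 → (1, 0, 0, 11/8, -1/8)
  clear (1,2): R1 −= (-1)R2 → (0, 1, 0, -9/8, 3/8)
  clear (3,2): R3 −= (-4)R2 → (0, 0, 0, 11/4, -5/4)
pivot(3,3)=11/4: scale R3 → (0, 0, 0, 1, -5/11)
  clear (0,3): R0 −= (11/8)R3 → (1, 0, 0, 0, 1/2)
  clear (1,3): R1 −= (-9/8)R3 → (0, 1, 0, 0, -3/22)
  clear (2,3): R2 −= (1/2)R3 → (0, 0, 1, 0, -3/11)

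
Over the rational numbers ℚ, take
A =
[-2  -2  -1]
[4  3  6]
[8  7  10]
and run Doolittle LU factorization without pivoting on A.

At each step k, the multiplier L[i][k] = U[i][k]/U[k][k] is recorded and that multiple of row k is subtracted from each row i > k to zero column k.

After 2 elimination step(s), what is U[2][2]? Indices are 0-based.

U[2][2] = 2

[col 0] pivot -2
  R1 -= -2*R0 → (0, -1, 4)  (L[1][0] := -2)
  R2 -= -4*R0 → (0, -1, 6)  (L[2][0] := -4)
[col 1] pivot -1
  R2 -= 1*R1 → (0, 0, 2)  (L[2][1] := 1)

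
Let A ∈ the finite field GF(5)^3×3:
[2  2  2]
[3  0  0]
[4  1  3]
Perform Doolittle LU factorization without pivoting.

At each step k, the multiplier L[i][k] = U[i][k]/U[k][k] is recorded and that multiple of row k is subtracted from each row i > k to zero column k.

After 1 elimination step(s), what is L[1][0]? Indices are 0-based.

[col 0] pivot 2
  R1 -= 4*R0 → (0, 2, 2)  (L[1][0] := 4)
  R2 -= 2*R0 → (0, 2, 4)  (L[2][0] := 2)

L[1][0] = 4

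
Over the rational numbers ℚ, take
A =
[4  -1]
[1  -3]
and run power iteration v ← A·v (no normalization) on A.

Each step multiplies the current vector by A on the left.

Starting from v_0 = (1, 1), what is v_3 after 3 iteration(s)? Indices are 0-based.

v_3 = (47, -13)

v_0 = (1, 1).
v_1 = A·v_0 = (3, -2).
v_2 = A·v_1 = (14, 9).
v_3 = A·v_2 = (47, -13).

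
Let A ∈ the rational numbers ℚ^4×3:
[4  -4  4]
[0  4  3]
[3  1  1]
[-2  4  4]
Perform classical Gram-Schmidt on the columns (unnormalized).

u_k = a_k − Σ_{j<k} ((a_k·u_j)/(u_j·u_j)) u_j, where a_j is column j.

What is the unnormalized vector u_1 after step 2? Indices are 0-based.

u_1 = (-32/29, 4, 92/29, 74/29)

Step 1: u_0 = a_0 = (4, 0, 3, -2).
Step 2: u_1 = a_1 − (-21/29)·u_0 = (-32/29, 4, 92/29, 74/29).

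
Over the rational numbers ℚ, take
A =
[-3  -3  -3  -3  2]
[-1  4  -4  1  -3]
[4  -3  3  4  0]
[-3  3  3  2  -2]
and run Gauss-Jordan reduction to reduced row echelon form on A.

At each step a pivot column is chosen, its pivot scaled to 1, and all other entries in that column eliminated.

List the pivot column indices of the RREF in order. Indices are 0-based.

[1] R0 /= -3  ⇒  (1, 1, 1, 1, -2/3)
     R1 -= -1·R0  ⇒  (0, 5, -3, 2, -11/3)
     R2 -= 4·R0  ⇒  (0, -7, -1, 0, 8/3)
     R3 -= -3·R0  ⇒  (0, 6, 6, 5, -4)
[2] R1 /= 5  ⇒  (0, 1, -3/5, 2/5, -11/15)
     R0 -= 1·R1  ⇒  (1, 0, 8/5, 3/5, 1/15)
     R2 -= -7·R1  ⇒  (0, 0, -26/5, 14/5, -37/15)
     R3 -= 6·R1  ⇒  (0, 0, 48/5, 13/5, 2/5)
[3] R2 /= -26/5  ⇒  (0, 0, 1, -7/13, 37/78)
     R0 -= 8/5·R2  ⇒  (1, 0, 0, 19/13, -9/13)
     R1 -= -3/5·R2  ⇒  (0, 1, 0, 1/13, -35/78)
     R3 -= 48/5·R2  ⇒  (0, 0, 0, 101/13, -54/13)
[4] R3 /= 101/13  ⇒  (0, 0, 0, 1, -54/101)
     R0 -= 19/13·R3  ⇒  (1, 0, 0, 0, 9/101)
     R1 -= 1/13·R3  ⇒  (0, 1, 0, 0, -247/606)
     R2 -= -7/13·R3  ⇒  (0, 0, 1, 0, 113/606)

pivot columns: 0, 1, 2, 3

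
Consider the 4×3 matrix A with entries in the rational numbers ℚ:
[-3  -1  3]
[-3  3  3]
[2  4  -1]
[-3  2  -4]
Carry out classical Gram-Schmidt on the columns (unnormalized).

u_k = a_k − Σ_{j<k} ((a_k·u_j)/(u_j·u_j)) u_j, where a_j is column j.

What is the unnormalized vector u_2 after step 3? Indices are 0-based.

Step 1: u_0 = a_0 = (-3, -3, 2, -3).
Step 2: u_1 = a_1 − (-4/31)·u_0 = (-43/31, 81/31, 132/31, 50/31).
Step 3: u_2 = a_2 − (-8/31)·u_0 − (-109/457)·u_1 = (866/457, 1302/457, 243/457, -2006/457).

u_2 = (866/457, 1302/457, 243/457, -2006/457)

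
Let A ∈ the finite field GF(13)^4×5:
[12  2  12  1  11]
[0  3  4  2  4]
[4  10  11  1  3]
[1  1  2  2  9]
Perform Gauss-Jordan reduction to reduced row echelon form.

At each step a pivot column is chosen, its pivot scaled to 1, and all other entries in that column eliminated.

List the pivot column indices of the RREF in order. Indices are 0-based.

pivot columns: 0, 1, 2, 3

pivot(0,0)=12: scale R0 → (1, 11, 1, 12, 2)
  clear (2,0): R2 −= (4)R0 → (0, 5, 7, 5, 8)
  clear (3,0): R3 −= (1)R0 → (0, 3, 1, 3, 7)
pivot(1,1)=3: scale R1 → (0, 1, 10, 5, 10)
  clear (0,1): R0 −= (11)R1 → (1, 0, 8, 9, 9)
  clear (2,1): R2 −= (5)R1 → (0, 0, 9, 6, 10)
  clear (3,1): R3 −= (3)R1 → (0, 0, 10, 1, 3)
pivot(2,2)=9: scale R2 → (0, 0, 1, 5, 4)
  clear (0,2): R0 −= (8)R2 → (1, 0, 0, 8, 3)
  clear (1,2): R1 −= (10)R2 → (0, 1, 0, 7, 9)
  clear (3,2): R3 −= (10)R2 → (0, 0, 0, 3, 2)
pivot(3,3)=3: scale R3 → (0, 0, 0, 1, 5)
  clear (0,3): R0 −= (8)R3 → (1, 0, 0, 0, 2)
  clear (1,3): R1 −= (7)R3 → (0, 1, 0, 0, 0)
  clear (2,3): R2 −= (5)R3 → (0, 0, 1, 0, 5)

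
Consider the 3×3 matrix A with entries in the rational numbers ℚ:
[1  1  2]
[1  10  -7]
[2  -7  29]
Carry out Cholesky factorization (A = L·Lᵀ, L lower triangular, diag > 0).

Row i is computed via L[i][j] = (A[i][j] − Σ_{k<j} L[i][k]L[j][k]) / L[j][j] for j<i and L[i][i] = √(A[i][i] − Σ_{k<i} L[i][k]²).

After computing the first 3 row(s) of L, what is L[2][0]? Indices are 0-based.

L[2][0] = 2

Step 1: L[0][0] = √(1) = 1.
  L[1][0] = (1) / L[0][0] = 1.
Step 2: L[1][1] = √(9) = 3.
  L[2][0] = (2) / L[0][0] = 2.
  L[2][1] = (-9) / L[1][1] = -3.
Step 3: L[2][2] = √(16) = 4.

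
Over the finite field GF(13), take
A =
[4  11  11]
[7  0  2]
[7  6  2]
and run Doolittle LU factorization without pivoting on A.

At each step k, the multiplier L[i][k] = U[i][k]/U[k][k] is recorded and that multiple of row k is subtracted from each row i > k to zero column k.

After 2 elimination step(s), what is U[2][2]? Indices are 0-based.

[col 0] pivot 4
  R1 -= 5*R0 → (0, 10, 12)  (L[1][0] := 5)
  R2 -= 5*R0 → (0, 3, 12)  (L[2][0] := 5)
[col 1] pivot 10
  R2 -= 12*R1 → (0, 0, 11)  (L[2][1] := 12)

U[2][2] = 11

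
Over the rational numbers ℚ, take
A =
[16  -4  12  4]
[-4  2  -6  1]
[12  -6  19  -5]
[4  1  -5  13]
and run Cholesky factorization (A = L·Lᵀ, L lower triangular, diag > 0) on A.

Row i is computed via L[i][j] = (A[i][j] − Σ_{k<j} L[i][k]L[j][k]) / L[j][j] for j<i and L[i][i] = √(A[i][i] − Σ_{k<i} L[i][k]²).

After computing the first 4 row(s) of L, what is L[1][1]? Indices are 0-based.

L[1][1] = 1

Step 1: L[0][0] = √(16) = 4.
  L[1][0] = (-4) / L[0][0] = -1.
Step 2: L[1][1] = √(1) = 1.
  L[2][0] = (12) / L[0][0] = 3.
  L[2][1] = (-3) / L[1][1] = -3.
Step 3: L[2][2] = √(1) = 1.
  L[3][0] = (4) / L[0][0] = 1.
  L[3][1] = (2) / L[1][1] = 2.
  L[3][2] = (-2) / L[2][2] = -2.
Step 4: L[3][3] = √(4) = 2.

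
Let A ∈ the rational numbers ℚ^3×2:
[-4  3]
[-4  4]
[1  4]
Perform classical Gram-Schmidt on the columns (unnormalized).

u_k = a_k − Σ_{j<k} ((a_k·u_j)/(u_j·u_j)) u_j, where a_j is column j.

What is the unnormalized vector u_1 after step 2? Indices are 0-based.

Step 1: u_0 = a_0 = (-4, -4, 1).
Step 2: u_1 = a_1 − (-8/11)·u_0 = (1/11, 12/11, 52/11).

u_1 = (1/11, 12/11, 52/11)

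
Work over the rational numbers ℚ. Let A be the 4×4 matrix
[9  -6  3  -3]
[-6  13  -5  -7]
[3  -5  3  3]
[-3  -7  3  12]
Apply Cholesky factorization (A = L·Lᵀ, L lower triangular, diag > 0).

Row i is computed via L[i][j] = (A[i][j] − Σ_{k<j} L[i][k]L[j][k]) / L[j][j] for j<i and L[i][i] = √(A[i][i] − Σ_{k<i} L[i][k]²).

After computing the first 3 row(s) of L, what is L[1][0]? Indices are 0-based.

L[1][0] = -2

Step 1: L[0][0] = √(9) = 3.
  L[1][0] = (-6) / L[0][0] = -2.
Step 2: L[1][1] = √(9) = 3.
  L[2][0] = (3) / L[0][0] = 1.
  L[2][1] = (-3) / L[1][1] = -1.
Step 3: L[2][2] = √(1) = 1.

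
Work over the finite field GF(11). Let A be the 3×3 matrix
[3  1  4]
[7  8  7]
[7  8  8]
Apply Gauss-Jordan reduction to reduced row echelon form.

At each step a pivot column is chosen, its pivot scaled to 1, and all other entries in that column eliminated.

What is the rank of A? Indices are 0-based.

step 1: normalize row 0 (÷3) = (1, 4, 5)
  row 1: subtract 7×row0 = (0, 2, 5)
  row 2: subtract 7×row0 = (0, 2, 6)
step 2: normalize row 1 (÷2) = (0, 1, 8)
  row 0: subtract 4×row1 = (1, 0, 6)
  row 2: subtract 2×row1 = (0, 0, 1)
step 3: normalize row 2 (÷1) = (0, 0, 1)
  row 0: subtract 6×row2 = (1, 0, 0)
  row 1: subtract 8×row2 = (0, 1, 0)

rank = 3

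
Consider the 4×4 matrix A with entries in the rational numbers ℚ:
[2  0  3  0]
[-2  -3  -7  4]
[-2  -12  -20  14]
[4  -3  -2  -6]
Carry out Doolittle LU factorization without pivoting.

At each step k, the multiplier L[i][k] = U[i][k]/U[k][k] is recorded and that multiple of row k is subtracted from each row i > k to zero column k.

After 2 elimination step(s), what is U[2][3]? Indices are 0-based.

Step 1: pivot at (0,0) is 2.
  row1 ← row1 − (-1)·row0  ⇒  L[1][0]=-1, U row1=(0, -3, -4, 4)
  row2 ← row2 − (-1)·row0  ⇒  L[2][0]=-1, U row2=(0, -12, -17, 14)
  row3 ← row3 − (2)·row0  ⇒  L[3][0]=2, U row3=(0, -3, -8, -6)
Step 2: pivot at (1,1) is -3.
  row2 ← row2 − (4)·row1  ⇒  L[2][1]=4, U row2=(0, 0, -1, -2)
  row3 ← row3 − (1)·row1  ⇒  L[3][1]=1, U row3=(0, 0, -4, -10)

U[2][3] = -2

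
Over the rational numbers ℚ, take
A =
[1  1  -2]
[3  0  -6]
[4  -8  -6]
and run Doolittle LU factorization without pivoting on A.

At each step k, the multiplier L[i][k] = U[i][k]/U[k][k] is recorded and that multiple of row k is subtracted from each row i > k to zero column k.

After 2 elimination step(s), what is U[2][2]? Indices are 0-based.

U[2][2] = 2

k=0: U[0][0]=1
  eliminate (1,0): mult=3, new row 1: (0, -3, 0); set L[1][0]=3
  eliminate (2,0): mult=4, new row 2: (0, -12, 2); set L[2][0]=4
k=1: U[1][1]=-3
  eliminate (2,1): mult=4, new row 2: (0, 0, 2); set L[2][1]=4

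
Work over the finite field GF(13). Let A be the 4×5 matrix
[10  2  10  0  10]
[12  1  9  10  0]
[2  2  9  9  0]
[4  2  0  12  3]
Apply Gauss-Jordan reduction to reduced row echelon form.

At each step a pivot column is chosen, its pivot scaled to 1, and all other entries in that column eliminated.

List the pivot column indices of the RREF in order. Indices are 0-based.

pivot(0,0)=10: scale R0 → (1, 8, 1, 0, 1)
  clear (1,0): R1 −= (12)R0 → (0, 9, 10, 10, 1)
  clear (2,0): R2 −= (2)R0 → (0, 12, 7, 9, 11)
  clear (3,0): R3 −= (4)R0 → (0, 9, 9, 12, 12)
pivot(1,1)=9: scale R1 → (0, 1, 4, 4, 3)
  clear (0,1): R0 −= (8)R1 → (1, 0, 8, 7, 3)
  clear (2,1): R2 −= (12)R1 → (0, 0, 11, 0, 1)
  clear (3,1): R3 −= (9)R1 → (0, 0, 12, 2, 11)
pivot(2,2)=11: scale R2 → (0, 0, 1, 0, 6)
  clear (0,2): R0 −= (8)R2 → (1, 0, 0, 7, 7)
  clear (1,2): R1 −= (4)R2 → (0, 1, 0, 4, 5)
  clear (3,2): R3 −= (12)R2 → (0, 0, 0, 2, 4)
pivot(3,3)=2: scale R3 → (0, 0, 0, 1, 2)
  clear (0,3): R0 −= (7)R3 → (1, 0, 0, 0, 6)
  clear (1,3): R1 −= (4)R3 → (0, 1, 0, 0, 10)

pivot columns: 0, 1, 2, 3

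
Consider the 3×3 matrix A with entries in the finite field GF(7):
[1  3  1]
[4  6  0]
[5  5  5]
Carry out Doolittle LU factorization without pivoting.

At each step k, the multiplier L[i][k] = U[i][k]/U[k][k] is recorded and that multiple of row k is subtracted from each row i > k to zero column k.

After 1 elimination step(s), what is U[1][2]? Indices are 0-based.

U[1][2] = 3

k=0: U[0][0]=1
  eliminate (1,0): mult=4, new row 1: (0, 1, 3); set L[1][0]=4
  eliminate (2,0): mult=5, new row 2: (0, 4, 0); set L[2][0]=5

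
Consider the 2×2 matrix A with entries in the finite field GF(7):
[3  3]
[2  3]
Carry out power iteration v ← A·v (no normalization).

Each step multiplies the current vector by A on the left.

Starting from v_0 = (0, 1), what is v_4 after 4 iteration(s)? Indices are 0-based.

v_4 = (1, 0)

v_0 = (0, 1).
v_1 = A·v_0 = (3, 3).
v_2 = A·v_1 = (4, 1).
v_3 = A·v_2 = (1, 4).
v_4 = A·v_3 = (1, 0).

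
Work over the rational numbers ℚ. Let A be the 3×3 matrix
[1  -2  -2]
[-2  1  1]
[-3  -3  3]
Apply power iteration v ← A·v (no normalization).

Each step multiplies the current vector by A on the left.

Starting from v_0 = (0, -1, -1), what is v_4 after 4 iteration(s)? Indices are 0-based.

v_4 = (128, -124, -60)

v_0 = (0, -1, -1).
v_1 = A·v_0 = (4, -2, 0).
v_2 = A·v_1 = (8, -10, -6).
v_3 = A·v_2 = (40, -32, -12).
v_4 = A·v_3 = (128, -124, -60).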